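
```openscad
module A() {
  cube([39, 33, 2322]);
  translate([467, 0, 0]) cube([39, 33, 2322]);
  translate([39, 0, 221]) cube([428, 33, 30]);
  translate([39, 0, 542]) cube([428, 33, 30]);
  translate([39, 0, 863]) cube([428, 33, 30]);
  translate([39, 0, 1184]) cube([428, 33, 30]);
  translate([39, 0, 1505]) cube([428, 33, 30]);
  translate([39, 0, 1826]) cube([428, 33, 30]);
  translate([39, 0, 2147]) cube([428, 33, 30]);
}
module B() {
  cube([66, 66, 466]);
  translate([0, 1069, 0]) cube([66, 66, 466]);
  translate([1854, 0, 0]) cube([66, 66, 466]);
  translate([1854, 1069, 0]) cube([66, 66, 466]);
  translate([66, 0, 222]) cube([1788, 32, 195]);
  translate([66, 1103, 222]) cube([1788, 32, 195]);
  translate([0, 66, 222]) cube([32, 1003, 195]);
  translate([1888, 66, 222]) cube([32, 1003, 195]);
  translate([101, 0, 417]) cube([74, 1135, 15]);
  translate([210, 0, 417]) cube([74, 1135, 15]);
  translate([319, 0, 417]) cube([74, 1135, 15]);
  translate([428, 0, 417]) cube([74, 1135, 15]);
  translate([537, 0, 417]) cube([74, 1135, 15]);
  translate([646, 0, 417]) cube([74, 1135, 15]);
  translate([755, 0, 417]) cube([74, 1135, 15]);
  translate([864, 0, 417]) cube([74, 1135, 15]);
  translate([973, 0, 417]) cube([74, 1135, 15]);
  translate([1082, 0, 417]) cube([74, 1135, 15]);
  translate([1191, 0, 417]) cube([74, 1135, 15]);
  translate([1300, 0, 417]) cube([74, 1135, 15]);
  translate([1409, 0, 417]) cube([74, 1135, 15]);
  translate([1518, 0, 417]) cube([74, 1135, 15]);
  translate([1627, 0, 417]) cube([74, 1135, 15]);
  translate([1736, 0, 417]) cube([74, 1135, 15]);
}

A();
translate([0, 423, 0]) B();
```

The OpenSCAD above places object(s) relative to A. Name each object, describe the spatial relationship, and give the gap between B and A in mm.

A is a ladder. B is a bed frame. The bed frame is on the floor beside the ladder on its +y side. The gap between the bed frame and the ladder is 390 mm.

The bed frame's nearest face is 390 mm from the ladder's +y face.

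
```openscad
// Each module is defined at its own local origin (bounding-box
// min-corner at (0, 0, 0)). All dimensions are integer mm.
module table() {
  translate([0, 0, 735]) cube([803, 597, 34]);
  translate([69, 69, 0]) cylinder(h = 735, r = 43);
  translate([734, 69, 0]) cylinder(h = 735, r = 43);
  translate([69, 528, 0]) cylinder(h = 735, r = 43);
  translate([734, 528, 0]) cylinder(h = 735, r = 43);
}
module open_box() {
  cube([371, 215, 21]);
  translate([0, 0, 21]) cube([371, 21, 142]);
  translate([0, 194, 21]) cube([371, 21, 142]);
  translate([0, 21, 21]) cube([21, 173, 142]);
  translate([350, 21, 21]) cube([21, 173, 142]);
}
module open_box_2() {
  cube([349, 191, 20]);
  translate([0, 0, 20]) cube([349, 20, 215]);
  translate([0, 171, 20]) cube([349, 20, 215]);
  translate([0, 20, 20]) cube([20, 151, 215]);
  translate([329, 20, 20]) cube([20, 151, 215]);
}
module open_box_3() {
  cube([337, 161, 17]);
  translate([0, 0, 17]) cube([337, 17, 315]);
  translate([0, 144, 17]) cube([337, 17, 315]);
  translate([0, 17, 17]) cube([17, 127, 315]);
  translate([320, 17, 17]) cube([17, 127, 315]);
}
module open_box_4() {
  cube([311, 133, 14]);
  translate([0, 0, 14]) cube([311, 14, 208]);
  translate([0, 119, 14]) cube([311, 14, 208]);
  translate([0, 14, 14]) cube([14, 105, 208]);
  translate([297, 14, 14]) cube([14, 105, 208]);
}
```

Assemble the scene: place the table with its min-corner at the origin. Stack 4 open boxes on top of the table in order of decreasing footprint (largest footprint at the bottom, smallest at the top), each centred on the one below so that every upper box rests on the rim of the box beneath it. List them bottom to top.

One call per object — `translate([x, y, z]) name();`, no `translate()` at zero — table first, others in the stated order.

table();
translate([216, 191, 769]) open_box();
translate([227, 203, 932]) open_box_2();
translate([233, 218, 1167]) open_box_3();
translate([246, 232, 1499]) open_box_4();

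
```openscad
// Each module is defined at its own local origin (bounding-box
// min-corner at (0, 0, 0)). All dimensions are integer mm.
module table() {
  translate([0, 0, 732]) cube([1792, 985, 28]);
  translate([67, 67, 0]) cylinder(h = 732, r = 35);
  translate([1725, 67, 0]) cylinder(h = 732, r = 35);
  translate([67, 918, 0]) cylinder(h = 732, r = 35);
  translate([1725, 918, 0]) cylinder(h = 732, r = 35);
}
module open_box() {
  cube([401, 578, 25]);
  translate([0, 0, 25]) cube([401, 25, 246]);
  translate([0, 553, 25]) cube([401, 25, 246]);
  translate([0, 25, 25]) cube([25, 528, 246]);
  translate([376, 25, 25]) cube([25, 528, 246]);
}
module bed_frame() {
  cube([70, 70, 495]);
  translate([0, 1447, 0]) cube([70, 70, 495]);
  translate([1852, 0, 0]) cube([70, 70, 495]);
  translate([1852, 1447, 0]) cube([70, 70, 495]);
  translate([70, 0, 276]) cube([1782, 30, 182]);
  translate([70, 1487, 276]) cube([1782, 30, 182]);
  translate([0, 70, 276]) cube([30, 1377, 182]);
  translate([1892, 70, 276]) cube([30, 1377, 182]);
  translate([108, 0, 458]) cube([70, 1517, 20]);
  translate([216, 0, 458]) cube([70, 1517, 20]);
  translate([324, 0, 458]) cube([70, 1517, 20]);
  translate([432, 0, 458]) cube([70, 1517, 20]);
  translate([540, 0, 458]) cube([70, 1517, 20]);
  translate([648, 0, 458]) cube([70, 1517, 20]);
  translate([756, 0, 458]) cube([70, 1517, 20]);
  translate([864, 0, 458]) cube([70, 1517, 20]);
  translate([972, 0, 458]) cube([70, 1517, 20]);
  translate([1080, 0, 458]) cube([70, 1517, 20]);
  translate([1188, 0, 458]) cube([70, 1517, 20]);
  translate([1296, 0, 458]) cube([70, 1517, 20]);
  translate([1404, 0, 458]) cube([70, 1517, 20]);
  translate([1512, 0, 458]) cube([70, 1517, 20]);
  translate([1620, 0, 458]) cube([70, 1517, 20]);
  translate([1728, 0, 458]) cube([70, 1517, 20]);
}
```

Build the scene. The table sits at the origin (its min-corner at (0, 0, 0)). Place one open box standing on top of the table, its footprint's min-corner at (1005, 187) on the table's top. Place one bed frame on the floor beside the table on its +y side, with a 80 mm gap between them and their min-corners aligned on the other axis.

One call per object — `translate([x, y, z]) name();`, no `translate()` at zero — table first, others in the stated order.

table();
translate([1005, 187, 760]) open_box();
translate([0, 1065, 0]) bed_frame();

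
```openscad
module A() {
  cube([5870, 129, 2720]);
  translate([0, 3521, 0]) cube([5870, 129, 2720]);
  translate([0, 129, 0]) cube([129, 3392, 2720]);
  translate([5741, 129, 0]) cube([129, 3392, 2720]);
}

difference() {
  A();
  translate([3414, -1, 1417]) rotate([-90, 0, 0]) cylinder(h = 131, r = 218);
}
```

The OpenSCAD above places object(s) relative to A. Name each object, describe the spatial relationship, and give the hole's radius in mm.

A is a house frame. The house frame has a circular hole through its front wall. The hole's radius is 218 mm.

The subtracted cylinder has r = 218 mm.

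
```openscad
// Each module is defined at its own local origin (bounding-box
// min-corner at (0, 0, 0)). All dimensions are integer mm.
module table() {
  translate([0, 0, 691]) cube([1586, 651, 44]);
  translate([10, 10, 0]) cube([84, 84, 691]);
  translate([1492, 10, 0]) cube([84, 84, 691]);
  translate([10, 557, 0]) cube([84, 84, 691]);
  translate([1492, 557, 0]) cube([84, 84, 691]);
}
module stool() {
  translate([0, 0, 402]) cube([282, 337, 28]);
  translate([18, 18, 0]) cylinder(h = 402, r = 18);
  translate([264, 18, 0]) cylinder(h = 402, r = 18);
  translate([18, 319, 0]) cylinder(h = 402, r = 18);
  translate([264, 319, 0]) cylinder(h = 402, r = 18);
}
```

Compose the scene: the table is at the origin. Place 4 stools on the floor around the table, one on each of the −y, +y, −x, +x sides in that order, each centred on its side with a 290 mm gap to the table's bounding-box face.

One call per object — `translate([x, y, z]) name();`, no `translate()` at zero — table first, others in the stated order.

table();
translate([652, -627, 0]) stool();
translate([652, 941, 0]) stool();
translate([-572, 157, 0]) stool();
translate([1876, 157, 0]) stool();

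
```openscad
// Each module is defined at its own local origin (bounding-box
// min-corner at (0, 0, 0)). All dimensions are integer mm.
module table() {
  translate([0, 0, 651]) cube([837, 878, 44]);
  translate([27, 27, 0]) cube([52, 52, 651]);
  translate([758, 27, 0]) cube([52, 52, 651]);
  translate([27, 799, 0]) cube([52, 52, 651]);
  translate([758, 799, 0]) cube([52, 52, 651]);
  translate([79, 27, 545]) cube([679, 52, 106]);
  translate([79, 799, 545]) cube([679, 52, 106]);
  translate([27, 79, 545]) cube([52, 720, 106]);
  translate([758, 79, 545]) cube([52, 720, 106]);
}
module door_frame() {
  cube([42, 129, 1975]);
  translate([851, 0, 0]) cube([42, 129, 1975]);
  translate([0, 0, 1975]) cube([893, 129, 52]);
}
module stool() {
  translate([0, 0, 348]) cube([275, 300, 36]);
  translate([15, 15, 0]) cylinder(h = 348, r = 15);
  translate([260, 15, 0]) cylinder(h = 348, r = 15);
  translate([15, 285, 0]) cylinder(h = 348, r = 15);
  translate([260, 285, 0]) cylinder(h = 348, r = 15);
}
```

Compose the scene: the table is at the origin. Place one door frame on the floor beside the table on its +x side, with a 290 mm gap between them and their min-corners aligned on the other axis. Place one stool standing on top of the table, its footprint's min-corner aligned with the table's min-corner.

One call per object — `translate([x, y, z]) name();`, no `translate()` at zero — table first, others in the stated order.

table();
translate([1127, 0, 0]) door_frame();
translate([0, 0, 695]) stool();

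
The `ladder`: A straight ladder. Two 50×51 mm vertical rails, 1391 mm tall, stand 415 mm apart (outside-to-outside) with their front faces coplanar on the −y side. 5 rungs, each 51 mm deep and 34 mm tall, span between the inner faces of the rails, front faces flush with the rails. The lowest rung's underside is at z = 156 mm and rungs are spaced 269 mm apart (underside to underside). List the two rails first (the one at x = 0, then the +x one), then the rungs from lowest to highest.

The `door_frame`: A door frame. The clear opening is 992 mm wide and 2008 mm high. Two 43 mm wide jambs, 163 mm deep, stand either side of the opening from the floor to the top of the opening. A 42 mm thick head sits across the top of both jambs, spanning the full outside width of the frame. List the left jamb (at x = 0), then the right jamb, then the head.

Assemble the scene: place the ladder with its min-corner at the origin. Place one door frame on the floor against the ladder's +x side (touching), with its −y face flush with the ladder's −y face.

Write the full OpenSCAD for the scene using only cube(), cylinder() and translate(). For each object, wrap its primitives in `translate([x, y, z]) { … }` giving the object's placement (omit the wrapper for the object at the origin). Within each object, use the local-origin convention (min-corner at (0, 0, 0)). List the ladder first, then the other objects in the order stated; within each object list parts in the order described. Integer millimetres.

cube([50, 51, 1391]);
translate([365, 0, 0]) cube([50, 51, 1391]);
translate([50, 0, 156]) cube([315, 51, 34]);
translate([50, 0, 425]) cube([315, 51, 34]);
translate([50, 0, 694]) cube([315, 51, 34]);
translate([50, 0, 963]) cube([315, 51, 34]);
translate([50, 0, 1232]) cube([315, 51, 34]);
translate([415, 0, 0]) {
  cube([43, 163, 2008]);
  translate([1035, 0, 0]) cube([43, 163, 2008]);
  translate([0, 0, 2008]) cube([1078, 163, 42]);
}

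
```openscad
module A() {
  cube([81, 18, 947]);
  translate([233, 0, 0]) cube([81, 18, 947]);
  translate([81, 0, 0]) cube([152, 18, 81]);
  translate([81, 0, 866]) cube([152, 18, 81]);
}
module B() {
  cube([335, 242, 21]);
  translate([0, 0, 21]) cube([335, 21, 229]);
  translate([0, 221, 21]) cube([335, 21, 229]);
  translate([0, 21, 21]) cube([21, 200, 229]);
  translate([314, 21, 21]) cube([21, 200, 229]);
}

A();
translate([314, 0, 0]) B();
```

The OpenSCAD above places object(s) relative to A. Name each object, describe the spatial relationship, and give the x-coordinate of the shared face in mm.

The picture frame's +x face and the open box's −x face are both at x = 314 mm.

A is a picture frame. B is an open box. The open box is against the picture frame's +x side, with their −y faces flush. The x-coordinate of the shared face is 314 mm.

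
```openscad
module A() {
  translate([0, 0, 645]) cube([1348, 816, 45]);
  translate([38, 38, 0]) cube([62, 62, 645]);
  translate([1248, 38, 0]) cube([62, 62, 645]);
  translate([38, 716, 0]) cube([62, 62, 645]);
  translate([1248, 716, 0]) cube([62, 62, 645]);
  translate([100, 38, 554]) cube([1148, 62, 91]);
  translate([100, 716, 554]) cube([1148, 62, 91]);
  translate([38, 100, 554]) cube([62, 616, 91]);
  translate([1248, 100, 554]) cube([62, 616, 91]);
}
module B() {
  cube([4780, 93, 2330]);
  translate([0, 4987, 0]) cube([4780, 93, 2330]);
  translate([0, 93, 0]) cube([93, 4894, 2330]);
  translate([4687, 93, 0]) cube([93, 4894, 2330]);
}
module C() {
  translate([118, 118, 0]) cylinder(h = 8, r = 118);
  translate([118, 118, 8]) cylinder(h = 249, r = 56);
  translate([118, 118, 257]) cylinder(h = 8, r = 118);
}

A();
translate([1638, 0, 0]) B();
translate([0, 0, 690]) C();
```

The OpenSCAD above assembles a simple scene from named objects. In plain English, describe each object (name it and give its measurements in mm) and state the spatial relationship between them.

A is a table: top 1348 mm (x) × 816 mm (y), 45 mm thick, upper face at z = 690 mm, on four 62×62 mm square legs, each inset 38 mm from the nearest pair of top edges, running from z = 0 to the bottom of the top. Four apron rails, 62 mm thick and 91 mm tall, run between adjacent legs with their top edges flush with the underside of the top and their outer faces flush with the legs' outer faces.

B is a box-shaped house frame (walls only): outside footprint 4780×5080 mm, wall height 2330 mm, wall thickness 93 mm. The two y-facing walls run the full x-width; the two x-facing walls fit between the inner faces of the y-facing walls.

C is a spool: two coaxial disc flanges of radius 118 mm and thickness 8 mm, joined by a core cylinder of radius 56 mm and height 249 mm. The lower flange rests on z = 0 and the three cylinders share a vertical axis.

The house frame is on the floor beside the table on its +x side. The spool is on top of the table.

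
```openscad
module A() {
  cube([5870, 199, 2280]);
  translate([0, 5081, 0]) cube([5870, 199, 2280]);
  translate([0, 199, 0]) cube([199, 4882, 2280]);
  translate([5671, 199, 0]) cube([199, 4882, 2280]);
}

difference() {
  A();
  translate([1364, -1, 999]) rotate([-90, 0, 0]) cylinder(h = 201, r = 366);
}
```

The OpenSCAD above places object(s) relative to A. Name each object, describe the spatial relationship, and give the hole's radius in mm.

The subtracted cylinder has r = 366 mm.

A is a house frame. The house frame has a circular hole through its front wall. The hole's radius is 366 mm.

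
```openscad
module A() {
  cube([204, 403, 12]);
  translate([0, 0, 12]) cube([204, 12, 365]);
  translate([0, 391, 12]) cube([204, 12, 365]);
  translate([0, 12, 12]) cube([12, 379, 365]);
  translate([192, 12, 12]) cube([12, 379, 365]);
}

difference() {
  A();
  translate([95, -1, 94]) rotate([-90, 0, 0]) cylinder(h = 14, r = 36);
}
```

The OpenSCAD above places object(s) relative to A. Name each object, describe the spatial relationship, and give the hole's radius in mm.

A is an open box. The open box has a circular hole through its front wall. The hole's radius is 36 mm.

The subtracted cylinder has r = 36 mm.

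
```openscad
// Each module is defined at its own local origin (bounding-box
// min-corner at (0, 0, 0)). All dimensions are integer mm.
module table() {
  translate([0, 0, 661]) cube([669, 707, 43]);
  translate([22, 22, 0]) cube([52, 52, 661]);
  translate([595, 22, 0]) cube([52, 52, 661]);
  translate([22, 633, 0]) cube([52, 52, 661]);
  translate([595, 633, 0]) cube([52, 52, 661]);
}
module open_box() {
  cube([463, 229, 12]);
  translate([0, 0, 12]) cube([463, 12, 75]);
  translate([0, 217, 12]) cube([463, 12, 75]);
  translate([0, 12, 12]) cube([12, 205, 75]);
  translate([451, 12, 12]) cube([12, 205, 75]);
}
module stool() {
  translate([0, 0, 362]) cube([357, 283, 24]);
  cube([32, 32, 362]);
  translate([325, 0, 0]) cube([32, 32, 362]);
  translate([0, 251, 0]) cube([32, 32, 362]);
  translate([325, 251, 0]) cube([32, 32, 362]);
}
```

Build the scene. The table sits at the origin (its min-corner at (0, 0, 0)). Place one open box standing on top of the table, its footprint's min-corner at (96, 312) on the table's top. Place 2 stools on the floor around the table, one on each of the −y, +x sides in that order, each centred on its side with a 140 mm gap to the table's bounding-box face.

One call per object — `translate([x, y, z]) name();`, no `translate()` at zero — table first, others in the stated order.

table();
translate([96, 312, 704]) open_box();
translate([156, -423, 0]) stool();
translate([809, 212, 0]) stool();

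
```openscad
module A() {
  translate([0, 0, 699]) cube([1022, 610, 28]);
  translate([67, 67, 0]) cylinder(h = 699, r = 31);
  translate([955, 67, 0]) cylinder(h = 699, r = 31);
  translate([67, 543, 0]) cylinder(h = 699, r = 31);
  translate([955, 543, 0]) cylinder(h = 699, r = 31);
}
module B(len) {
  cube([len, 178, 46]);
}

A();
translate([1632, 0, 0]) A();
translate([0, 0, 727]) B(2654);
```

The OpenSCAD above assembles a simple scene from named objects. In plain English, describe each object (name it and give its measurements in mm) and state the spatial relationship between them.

A is a table: top 1022 mm (x) × 610 mm (y), 28 mm thick, upper face at z = 727 mm, on four round legs of 62 mm diameter, each leg's bounding box inset 36 mm from the nearest pair of top edges, running from z = 0 to the bottom of the top.

B is a rectangular beam 2654 mm long (x), 178 mm deep (y), 46 mm thick (z).

The beam spans the tops of two tables placed 610 mm apart, resting at z = 727 mm.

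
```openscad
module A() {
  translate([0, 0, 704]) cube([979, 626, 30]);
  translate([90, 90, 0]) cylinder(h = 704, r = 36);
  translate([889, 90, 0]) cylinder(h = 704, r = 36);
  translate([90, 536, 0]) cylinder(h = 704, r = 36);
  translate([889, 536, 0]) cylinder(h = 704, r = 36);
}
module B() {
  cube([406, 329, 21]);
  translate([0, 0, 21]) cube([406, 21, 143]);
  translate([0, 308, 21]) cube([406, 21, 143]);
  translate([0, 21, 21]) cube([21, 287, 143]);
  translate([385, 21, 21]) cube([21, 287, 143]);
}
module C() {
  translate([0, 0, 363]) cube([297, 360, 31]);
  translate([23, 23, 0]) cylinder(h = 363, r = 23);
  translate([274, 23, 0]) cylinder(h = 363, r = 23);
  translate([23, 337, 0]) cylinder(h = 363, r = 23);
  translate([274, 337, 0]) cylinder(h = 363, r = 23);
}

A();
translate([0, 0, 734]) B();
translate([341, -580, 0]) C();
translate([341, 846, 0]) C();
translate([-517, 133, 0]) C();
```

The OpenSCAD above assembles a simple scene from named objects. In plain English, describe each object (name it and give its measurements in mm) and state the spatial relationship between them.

A is a rectangular dining table. The top is 979×626×30 mm with its upper surface at z = 734 mm. It stands on four round legs of 72 mm diameter, each leg's bounding box inset 54 mm from the nearest pair of top edges, running from the floor to the underside of the top.

B is an open-topped rectangular box: outside dimensions 406×329×164 mm, with a uniform wall and base thickness of 21 mm. The base is a full 406×329 slab on the floor; four walls sit on top of the base. The front and back walls (the −y and +y sides) span the full width; the two side walls fit between them.

C is a four-legged stool. The seat is a 297×360×31 mm slab whose top surface is at z = 394 mm; four round legs, each 46 mm in diameter, run from the floor (z = 0) to the underside of the seat, each leg's axis is inset half a diameter from the nearest pair of seat edges (so the leg's bounding box is flush with the corner).

The open box is on top of the table. Three stools sit around the table at the −y, +y, −x sides.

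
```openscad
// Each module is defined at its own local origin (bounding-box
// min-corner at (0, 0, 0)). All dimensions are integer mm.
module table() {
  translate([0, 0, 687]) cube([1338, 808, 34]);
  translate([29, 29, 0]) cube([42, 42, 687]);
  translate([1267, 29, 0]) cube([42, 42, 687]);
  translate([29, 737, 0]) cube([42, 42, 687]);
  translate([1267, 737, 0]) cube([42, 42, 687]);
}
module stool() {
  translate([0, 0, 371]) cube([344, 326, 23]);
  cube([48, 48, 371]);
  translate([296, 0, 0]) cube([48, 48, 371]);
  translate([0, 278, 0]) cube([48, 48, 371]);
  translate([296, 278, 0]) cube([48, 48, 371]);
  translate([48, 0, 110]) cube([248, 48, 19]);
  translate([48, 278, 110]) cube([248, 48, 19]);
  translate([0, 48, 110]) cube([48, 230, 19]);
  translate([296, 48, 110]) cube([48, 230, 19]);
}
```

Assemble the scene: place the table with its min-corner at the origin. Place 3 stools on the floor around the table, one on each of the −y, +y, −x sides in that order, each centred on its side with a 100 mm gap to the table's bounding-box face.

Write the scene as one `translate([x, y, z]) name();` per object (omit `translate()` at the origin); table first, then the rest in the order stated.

table();
translate([497, -426, 0]) stool();
translate([497, 908, 0]) stool();
translate([-444, 241, 0]) stool();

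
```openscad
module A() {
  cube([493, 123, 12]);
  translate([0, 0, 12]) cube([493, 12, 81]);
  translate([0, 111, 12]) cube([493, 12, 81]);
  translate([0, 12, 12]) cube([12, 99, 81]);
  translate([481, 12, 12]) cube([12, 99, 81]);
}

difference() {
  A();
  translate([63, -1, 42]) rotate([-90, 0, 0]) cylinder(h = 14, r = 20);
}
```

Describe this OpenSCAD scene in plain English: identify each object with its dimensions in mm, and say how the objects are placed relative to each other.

A is an open-topped rectangular box: outside dimensions 493×123×93 mm, with a uniform wall and base thickness of 12 mm. The base is a full 493×123 slab on the floor; four walls sit on top of the base. The front and back walls (the −y and +y sides) span the full width; the two side walls fit between them.

The open box has a circular hole of radius 20 mm through its front wall, centred at (x = 63, z = 42).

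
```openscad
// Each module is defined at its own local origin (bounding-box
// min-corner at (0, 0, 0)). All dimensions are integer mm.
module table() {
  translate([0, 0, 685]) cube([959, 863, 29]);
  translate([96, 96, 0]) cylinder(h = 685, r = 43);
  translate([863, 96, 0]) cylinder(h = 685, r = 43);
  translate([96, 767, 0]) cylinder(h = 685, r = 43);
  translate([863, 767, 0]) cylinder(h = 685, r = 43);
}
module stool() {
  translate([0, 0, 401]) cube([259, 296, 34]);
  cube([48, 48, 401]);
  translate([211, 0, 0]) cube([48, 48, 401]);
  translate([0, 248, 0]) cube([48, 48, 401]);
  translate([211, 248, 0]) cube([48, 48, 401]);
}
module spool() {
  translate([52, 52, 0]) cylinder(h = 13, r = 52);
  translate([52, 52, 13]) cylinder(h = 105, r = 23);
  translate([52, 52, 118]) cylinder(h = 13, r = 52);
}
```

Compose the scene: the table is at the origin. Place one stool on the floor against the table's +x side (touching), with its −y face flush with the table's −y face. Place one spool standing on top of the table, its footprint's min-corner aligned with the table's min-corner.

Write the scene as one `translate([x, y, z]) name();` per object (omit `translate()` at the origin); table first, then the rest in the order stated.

table();
translate([959, 0, 0]) stool();
translate([0, 0, 714]) spool();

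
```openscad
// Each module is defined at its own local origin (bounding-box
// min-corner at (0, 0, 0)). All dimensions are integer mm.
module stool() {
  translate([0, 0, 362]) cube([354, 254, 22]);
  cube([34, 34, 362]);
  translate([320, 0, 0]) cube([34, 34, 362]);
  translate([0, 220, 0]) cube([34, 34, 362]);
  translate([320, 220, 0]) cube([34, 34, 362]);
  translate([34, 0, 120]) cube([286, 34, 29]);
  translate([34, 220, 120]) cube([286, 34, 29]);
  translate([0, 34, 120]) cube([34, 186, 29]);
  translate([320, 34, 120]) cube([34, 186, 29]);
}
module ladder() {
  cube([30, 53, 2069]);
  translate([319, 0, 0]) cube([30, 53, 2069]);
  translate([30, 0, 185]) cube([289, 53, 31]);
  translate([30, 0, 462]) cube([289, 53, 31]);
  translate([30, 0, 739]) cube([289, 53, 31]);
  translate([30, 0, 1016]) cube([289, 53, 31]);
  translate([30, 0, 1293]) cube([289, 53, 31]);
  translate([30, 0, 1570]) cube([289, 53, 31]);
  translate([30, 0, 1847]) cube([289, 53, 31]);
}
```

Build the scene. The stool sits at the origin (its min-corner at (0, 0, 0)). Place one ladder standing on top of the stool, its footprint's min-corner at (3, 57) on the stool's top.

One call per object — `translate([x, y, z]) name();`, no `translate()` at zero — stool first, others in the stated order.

stool();
translate([3, 57, 384]) ladder();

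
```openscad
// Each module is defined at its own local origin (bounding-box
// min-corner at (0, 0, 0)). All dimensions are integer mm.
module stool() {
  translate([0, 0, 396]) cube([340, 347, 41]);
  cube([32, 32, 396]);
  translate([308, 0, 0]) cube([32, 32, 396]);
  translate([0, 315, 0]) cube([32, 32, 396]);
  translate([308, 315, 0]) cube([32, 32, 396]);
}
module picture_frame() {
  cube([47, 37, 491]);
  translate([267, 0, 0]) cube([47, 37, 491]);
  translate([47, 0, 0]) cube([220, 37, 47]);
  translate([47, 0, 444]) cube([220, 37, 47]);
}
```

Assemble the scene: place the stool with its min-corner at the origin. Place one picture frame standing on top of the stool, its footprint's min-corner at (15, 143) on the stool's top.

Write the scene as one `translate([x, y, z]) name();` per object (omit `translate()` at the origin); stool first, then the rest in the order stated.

stool();
translate([15, 143, 437]) picture_frame();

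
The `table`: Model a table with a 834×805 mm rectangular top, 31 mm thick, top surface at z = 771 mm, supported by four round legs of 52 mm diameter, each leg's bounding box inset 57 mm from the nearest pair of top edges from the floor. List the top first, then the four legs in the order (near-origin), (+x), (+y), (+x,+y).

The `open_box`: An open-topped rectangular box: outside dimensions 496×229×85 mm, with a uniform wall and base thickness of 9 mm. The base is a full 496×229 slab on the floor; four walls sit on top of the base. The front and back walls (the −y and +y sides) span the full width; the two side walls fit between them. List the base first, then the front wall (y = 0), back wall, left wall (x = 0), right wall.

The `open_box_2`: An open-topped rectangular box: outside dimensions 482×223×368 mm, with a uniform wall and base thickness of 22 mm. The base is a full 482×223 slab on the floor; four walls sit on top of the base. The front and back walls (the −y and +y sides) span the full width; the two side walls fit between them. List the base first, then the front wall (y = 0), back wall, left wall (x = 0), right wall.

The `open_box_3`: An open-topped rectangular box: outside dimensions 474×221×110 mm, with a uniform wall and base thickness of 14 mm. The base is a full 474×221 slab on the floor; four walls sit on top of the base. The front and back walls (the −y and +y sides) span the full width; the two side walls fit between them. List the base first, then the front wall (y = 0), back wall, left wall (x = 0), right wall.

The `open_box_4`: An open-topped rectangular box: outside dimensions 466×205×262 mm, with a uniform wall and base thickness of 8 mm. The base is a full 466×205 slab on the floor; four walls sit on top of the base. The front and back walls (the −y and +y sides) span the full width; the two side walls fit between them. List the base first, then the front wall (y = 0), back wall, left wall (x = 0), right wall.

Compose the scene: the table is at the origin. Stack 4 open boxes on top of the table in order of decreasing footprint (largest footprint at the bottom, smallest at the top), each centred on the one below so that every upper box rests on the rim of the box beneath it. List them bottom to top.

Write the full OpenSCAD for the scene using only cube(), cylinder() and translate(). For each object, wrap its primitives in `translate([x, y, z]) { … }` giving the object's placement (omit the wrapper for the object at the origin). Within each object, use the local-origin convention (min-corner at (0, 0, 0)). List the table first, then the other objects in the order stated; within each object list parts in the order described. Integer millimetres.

translate([0, 0, 740]) cube([834, 805, 31]);
translate([83, 83, 0]) cylinder(h = 740, r = 26);
translate([751, 83, 0]) cylinder(h = 740, r = 26);
translate([83, 722, 0]) cylinder(h = 740, r = 26);
translate([751, 722, 0]) cylinder(h = 740, r = 26);
translate([169, 288, 771]) {
  cube([496, 229, 9]);
  translate([0, 0, 9]) cube([496, 9, 76]);
  translate([0, 220, 9]) cube([496, 9, 76]);
  translate([0, 9, 9]) cube([9, 211, 76]);
  translate([487, 9, 9]) cube([9, 211, 76]);
}
translate([176, 291, 856]) {
  cube([482, 223, 22]);
  translate([0, 0, 22]) cube([482, 22, 346]);
  translate([0, 201, 22]) cube([482, 22, 346]);
  translate([0, 22, 22]) cube([22, 179, 346]);
  translate([460, 22, 22]) cube([22, 179, 346]);
}
translate([180, 292, 1224]) {
  cube([474, 221, 14]);
  translate([0, 0, 14]) cube([474, 14, 96]);
  translate([0, 207, 14]) cube([474, 14, 96]);
  translate([0, 14, 14]) cube([14, 193, 96]);
  translate([460, 14, 14]) cube([14, 193, 96]);
}
translate([184, 300, 1334]) {
  cube([466, 205, 8]);
  translate([0, 0, 8]) cube([466, 8, 254]);
  translate([0, 197, 8]) cube([466, 8, 254]);
  translate([0, 8, 8]) cube([8, 189, 254]);
  translate([458, 8, 8]) cube([8, 189, 254]);
}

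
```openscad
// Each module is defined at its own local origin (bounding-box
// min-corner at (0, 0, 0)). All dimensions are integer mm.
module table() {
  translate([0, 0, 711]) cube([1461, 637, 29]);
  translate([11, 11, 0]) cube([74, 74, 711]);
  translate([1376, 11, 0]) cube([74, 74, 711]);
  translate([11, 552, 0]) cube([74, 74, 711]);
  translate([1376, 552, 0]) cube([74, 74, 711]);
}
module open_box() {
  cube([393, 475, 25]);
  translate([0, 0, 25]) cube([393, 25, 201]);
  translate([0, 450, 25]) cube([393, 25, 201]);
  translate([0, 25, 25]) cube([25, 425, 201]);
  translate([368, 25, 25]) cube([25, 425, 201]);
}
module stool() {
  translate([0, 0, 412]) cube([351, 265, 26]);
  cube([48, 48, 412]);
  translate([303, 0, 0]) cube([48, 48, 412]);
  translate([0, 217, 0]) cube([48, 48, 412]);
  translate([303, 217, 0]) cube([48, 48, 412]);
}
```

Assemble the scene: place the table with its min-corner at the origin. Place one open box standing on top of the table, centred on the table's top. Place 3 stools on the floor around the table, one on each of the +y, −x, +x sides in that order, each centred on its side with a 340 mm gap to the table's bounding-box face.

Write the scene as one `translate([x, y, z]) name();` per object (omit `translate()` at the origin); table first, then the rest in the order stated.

table();
translate([534, 81, 740]) open_box();
translate([555, 977, 0]) stool();
translate([-691, 186, 0]) stool();
translate([1801, 186, 0]) stool();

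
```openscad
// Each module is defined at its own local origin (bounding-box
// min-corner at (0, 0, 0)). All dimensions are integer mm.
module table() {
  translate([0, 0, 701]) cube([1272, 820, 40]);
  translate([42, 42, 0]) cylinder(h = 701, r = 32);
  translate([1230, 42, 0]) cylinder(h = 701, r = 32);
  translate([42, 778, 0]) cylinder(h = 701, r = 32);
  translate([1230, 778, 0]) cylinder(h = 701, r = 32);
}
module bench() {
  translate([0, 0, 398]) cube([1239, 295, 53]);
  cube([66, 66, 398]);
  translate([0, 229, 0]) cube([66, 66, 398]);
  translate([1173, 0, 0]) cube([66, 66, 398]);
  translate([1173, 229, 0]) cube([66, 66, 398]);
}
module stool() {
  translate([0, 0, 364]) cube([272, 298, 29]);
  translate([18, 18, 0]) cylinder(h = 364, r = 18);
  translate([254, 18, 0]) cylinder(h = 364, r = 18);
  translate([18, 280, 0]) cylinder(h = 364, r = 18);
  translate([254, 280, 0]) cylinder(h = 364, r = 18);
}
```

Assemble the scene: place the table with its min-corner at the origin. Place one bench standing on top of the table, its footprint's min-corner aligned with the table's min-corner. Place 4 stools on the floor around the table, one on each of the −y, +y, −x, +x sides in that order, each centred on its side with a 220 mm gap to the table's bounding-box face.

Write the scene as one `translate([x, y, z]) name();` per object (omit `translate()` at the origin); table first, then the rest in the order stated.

table();
translate([0, 0, 741]) bench();
translate([500, -518, 0]) stool();
translate([500, 1040, 0]) stool();
translate([-492, 261, 0]) stool();
translate([1492, 261, 0]) stool();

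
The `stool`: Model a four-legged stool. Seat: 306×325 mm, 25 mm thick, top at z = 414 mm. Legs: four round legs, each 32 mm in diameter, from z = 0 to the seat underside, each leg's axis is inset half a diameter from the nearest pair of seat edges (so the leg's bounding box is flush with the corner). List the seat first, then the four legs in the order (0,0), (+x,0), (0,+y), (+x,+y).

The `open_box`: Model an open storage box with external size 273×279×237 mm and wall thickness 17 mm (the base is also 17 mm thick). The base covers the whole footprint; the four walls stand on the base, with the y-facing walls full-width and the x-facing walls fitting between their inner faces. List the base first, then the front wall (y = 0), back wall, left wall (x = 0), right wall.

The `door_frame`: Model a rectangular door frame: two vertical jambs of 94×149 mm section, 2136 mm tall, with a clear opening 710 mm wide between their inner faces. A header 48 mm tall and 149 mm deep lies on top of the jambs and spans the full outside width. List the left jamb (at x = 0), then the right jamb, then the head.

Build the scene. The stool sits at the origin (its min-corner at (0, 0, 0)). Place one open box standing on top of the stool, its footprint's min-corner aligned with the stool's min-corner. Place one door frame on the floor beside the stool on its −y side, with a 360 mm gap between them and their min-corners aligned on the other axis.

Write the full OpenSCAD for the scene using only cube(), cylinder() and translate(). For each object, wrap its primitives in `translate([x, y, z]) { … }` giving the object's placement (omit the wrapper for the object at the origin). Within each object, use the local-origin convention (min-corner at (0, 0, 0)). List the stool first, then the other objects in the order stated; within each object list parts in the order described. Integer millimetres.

translate([0, 0, 389]) cube([306, 325, 25]);
translate([16, 16, 0]) cylinder(h = 389, r = 16);
translate([290, 16, 0]) cylinder(h = 389, r = 16);
translate([16, 309, 0]) cylinder(h = 389, r = 16);
translate([290, 309, 0]) cylinder(h = 389, r = 16);
translate([0, 0, 414]) {
  cube([273, 279, 17]);
  translate([0, 0, 17]) cube([273, 17, 220]);
  translate([0, 262, 17]) cube([273, 17, 220]);
  translate([0, 17, 17]) cube([17, 245, 220]);
  translate([256, 17, 17]) cube([17, 245, 220]);
}
translate([0, -509, 0]) {
  cube([94, 149, 2136]);
  translate([804, 0, 0]) cube([94, 149, 2136]);
  translate([0, 0, 2136]) cube([898, 149, 48]);
}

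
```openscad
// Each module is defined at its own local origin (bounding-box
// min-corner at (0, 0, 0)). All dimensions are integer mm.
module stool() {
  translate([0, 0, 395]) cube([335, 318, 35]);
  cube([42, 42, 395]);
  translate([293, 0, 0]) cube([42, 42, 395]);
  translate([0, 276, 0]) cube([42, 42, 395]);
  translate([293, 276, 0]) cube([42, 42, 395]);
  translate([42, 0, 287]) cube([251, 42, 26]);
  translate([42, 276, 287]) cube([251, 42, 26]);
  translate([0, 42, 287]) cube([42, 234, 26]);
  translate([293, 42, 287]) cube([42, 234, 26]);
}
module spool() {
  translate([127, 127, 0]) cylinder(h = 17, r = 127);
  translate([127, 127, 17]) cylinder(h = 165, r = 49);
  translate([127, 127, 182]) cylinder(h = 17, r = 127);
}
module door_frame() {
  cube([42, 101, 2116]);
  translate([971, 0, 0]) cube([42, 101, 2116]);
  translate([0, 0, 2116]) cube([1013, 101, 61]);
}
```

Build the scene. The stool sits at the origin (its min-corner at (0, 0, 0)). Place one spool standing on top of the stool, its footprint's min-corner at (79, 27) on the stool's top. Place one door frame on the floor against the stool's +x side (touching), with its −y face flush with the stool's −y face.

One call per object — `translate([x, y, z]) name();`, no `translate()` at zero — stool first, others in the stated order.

stool();
translate([79, 27, 430]) spool();
translate([335, 0, 0]) door_frame();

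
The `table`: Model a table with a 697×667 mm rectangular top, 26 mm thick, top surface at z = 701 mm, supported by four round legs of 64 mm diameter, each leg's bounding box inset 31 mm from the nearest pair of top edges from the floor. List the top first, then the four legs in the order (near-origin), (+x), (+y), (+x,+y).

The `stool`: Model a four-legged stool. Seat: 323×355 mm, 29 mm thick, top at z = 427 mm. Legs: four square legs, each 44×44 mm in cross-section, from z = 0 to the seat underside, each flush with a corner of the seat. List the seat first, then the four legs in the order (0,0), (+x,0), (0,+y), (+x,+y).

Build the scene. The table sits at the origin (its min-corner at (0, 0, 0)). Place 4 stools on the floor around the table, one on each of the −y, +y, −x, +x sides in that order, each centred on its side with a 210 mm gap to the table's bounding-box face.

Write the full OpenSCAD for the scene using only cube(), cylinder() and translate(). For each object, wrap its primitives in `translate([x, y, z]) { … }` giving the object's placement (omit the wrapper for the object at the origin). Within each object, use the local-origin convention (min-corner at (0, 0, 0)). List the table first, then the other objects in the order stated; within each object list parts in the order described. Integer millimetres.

translate([0, 0, 675]) cube([697, 667, 26]);
translate([63, 63, 0]) cylinder(h = 675, r = 32);
translate([634, 63, 0]) cylinder(h = 675, r = 32);
translate([63, 604, 0]) cylinder(h = 675, r = 32);
translate([634, 604, 0]) cylinder(h = 675, r = 32);
translate([187, -565, 0]) {
  translate([0, 0, 398]) cube([323, 355, 29]);
  cube([44, 44, 398]);
  translate([279, 0, 0]) cube([44, 44, 398]);
  translate([0, 311, 0]) cube([44, 44, 398]);
  translate([279, 311, 0]) cube([44, 44, 398]);
}
translate([187, 877, 0]) {
  translate([0, 0, 398]) cube([323, 355, 29]);
  cube([44, 44, 398]);
  translate([279, 0, 0]) cube([44, 44, 398]);
  translate([0, 311, 0]) cube([44, 44, 398]);
  translate([279, 311, 0]) cube([44, 44, 398]);
}
translate([-533, 156, 0]) {
  translate([0, 0, 398]) cube([323, 355, 29]);
  cube([44, 44, 398]);
  translate([279, 0, 0]) cube([44, 44, 398]);
  translate([0, 311, 0]) cube([44, 44, 398]);
  translate([279, 311, 0]) cube([44, 44, 398]);
}
translate([907, 156, 0]) {
  translate([0, 0, 398]) cube([323, 355, 29]);
  cube([44, 44, 398]);
  translate([279, 0, 0]) cube([44, 44, 398]);
  translate([0, 311, 0]) cube([44, 44, 398]);
  translate([279, 311, 0]) cube([44, 44, 398]);
}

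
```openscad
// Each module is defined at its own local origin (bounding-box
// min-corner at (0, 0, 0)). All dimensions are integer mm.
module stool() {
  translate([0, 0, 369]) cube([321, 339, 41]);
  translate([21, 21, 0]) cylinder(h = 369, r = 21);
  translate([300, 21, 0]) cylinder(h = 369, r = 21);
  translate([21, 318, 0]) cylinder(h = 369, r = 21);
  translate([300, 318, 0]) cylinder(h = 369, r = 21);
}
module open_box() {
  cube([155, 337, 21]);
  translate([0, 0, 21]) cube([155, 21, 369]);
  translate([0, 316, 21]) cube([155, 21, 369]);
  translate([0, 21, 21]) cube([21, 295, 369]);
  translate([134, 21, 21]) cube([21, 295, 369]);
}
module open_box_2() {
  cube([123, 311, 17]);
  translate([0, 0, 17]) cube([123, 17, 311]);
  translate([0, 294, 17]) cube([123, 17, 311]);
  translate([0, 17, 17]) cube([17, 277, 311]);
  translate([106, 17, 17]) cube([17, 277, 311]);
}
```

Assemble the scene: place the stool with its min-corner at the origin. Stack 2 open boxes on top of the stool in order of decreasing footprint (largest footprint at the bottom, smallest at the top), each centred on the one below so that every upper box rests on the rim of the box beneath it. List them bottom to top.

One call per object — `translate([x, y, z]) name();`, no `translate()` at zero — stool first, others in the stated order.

stool();
translate([83, 1, 410]) open_box();
translate([99, 14, 800]) open_box_2();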